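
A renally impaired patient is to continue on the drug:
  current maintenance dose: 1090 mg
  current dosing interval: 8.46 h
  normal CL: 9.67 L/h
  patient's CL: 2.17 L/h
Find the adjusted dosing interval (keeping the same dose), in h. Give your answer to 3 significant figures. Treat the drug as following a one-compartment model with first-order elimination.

37.7 h

To keep the same average steady-state level, dosing rate must scale with clearance.
CL ratio = 2.17 / 9.67 = 0.2244
New interval (same dose) = 8.46 / 0.2244 = 37.70 h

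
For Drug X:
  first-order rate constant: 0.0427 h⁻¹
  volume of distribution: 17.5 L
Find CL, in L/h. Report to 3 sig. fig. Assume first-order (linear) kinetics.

0.747 L/h

CL = k × Vd = 0.0427 × 17.5 = 0.7473 L/h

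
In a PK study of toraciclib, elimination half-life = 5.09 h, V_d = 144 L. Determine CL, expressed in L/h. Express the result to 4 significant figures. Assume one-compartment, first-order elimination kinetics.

k = ln2 / t½ = 0.693147 / 5.09 = 0.1362 h⁻¹
CL = k × Vd = 0.1362 × 144 = 19.61 L/h

19.61 L/h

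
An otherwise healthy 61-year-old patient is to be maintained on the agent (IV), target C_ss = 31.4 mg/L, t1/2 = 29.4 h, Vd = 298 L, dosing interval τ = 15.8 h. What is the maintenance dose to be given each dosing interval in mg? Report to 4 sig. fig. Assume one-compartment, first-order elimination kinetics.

3486 mg

k = ln2 / t½ = 0.693147 / 29.4 = 0.02358 h⁻¹
CL = k × Vd = 0.02358 × 298 = 7.027 L/h
At steady state, Dose/τ = Css × CL.
Dose = Css × CL × τ = 31.4 × 7.027 × 15.8 = 3486 mg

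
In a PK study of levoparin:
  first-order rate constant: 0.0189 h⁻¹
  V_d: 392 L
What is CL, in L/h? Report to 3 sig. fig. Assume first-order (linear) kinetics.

7.41 L/h

CL = k × Vd = 0.0189 × 392 = 7.409 L/h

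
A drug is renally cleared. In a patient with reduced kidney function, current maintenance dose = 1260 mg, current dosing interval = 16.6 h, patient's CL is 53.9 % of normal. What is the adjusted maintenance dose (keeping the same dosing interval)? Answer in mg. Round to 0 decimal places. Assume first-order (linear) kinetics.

679 mg

To keep the same average steady-state level, dosing rate must scale with clearance.
CL ratio = 53.9 / 100 = 0.5390
New dose (same interval) = 1260 × 0.5390 = 679.1 mg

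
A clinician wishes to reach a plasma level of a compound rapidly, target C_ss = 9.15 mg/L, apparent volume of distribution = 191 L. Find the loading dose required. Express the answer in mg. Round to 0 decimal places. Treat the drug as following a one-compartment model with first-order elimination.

1748 mg

LD = Css × Vd = 9.15 × 191 = 1748 mg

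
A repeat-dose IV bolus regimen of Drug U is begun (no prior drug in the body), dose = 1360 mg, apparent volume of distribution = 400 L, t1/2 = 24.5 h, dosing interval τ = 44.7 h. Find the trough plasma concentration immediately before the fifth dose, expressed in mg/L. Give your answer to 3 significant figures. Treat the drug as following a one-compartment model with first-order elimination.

1.33 mg/L

C₀ per dose = Dose / Vd = 1360 / 400 = 3.400 mg/L
k = ln2 / t½ = 0.693147 / 24.5 = 0.02829 h⁻¹
Fraction remaining after one interval: r = e^(−kτ) = e^(−0.02829 × 44.7) = 0.2824
Before dose 5, 4 doses have been given (aged 1τ, 2τ, 3τ, 4τ).
C_trough = C₀ × (r + r² + … + r^4) = C₀ × r(1−r^4)/(1−r)
        = 3.400 × 0.2824 × (1 − 0.006360) / (1 − 0.2824) = 1.330 mg/L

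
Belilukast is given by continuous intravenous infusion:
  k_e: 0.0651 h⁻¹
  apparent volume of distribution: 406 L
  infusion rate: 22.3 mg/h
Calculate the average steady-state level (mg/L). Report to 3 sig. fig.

CL = k × Vd = 0.06510 × 406 = 26.43 L/h
At steady state Css = R₀ / CL = 22.3 / 26.43 = 0.8437 mg/L

0.844 mg/L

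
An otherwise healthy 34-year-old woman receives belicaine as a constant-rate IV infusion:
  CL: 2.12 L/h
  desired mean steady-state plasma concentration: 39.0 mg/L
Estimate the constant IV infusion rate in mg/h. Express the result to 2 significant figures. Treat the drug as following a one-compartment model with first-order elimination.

83 mg/h

At steady state, infusion rate R₀ = Css × CL = 39.0 × 2.120 = 82.68 mg/h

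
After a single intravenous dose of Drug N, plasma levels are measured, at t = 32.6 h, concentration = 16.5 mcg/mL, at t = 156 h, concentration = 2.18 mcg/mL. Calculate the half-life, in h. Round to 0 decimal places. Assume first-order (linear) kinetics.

42 h

k = ln(C₁/C₂) / (t₂ − t₁) = ln(16.5/2.18) / (156 − 32.6)
  = 2.024 / 123.4 = 0.01640 h⁻¹
t½ = ln2 / k = 0.693147 / 0.01640 = 42.27 h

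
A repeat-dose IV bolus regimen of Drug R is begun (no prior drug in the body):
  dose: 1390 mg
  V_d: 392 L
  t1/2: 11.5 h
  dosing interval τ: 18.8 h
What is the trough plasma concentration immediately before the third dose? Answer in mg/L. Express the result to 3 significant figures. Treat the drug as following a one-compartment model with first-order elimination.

C₀ per dose = Dose / Vd = 1390 / 392 = 3.546 mg/L
k = ln2 / t½ = 0.693147 / 11.5 = 0.06027 h⁻¹
Fraction remaining after one interval: r = e^(−kτ) = e^(−0.06027 × 18.8) = 0.3220
Before dose 3, 2 doses have been given (aged 1τ, 2τ).
C_trough = C₀ × (r + r²) = 3.546 × (0.3220 + 0.1037) = 1.510 mg/L

1.51 mg/L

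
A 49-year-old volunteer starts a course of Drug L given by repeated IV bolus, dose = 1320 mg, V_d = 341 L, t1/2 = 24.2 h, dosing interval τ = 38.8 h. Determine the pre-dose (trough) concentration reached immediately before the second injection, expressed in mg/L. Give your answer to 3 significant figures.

C₀ per dose = Dose / Vd = 1320 / 341 = 3.871 mg/L
k = ln2 / t½ = 0.693147 / 24.2 = 0.02864 h⁻¹
Fraction remaining after one interval: r = e^(−kτ) = e^(−0.02864 × 38.8) = 0.3292
Before dose 2, 1 dose has been given (aged 1τ).
C_trough = C₀ × r = 3.871 × 0.3292 = 1.274 mg/L

1.27 mg/L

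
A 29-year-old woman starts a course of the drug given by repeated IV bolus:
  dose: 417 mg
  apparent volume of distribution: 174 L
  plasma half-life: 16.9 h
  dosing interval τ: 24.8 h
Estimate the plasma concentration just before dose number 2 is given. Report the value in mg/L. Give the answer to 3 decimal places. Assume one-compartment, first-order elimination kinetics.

0.867 mg/L

C₀ per dose = Dose / Vd = 417 / 174 = 2.397 mg/L
k = ln2 / t½ = 0.693147 / 16.9 = 0.04101 h⁻¹
Fraction remaining after one interval: r = e^(−kτ) = e^(−0.04101 × 24.8) = 0.3617
Before dose 2, 1 dose has been given (aged 1τ).
C_trough = C₀ × r = 2.397 × 0.3617 = 0.8670 mg/L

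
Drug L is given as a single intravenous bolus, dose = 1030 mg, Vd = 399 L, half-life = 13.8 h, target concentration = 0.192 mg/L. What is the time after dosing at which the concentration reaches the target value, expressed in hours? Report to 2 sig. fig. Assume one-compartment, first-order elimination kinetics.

52 h

C₀ = Dose / Vd = 1030 / 399 = 2.581 mg/L
k = ln2 / t½ = 0.693147 / 13.8 = 0.05023 h⁻¹
t = ln(C₀ / C) / k = ln(2.581 / 0.192) / 0.05023
  = ln(13.44) / 0.05023 = 2.598 / 0.05023 = 51.72 h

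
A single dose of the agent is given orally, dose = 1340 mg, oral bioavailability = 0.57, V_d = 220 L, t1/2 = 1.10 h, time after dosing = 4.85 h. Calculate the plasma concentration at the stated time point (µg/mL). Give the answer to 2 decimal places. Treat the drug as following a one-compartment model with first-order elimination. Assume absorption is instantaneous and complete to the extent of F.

0.16 µg/mL

Amount reaching circulation = F × Dose = 0.57 × 1340 = 763.8 mg
C₀ = F·Dose / Vd = 763.8 / 220 = 3.472 mg/L
k = ln2 / t½ = 0.693147 / 1.10 = 0.6301 h⁻¹
C = C₀ · e^(−k·t) = 3.472 × e^(−0.6301 × 4.85)
  = 3.472 × 0.04708 = 0.1635 mg/L
(0.1635 mg/L = 0.1635 µg/mL)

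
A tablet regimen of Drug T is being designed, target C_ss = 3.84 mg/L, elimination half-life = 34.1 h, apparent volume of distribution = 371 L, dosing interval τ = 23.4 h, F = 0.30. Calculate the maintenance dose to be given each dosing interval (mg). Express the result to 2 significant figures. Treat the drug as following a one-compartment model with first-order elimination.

2300 mg

k = ln2 / t½ = 0.693147 / 34.1 = 0.02033 h⁻¹
CL = k × Vd = 0.02033 × 371 = 7.542 L/h
At steady state, F × (Dose/τ) = Css × CL.
Dose = Css × CL × τ / F = 3.84 × 7.542 × 23.4 / 0.30 = 2259 mg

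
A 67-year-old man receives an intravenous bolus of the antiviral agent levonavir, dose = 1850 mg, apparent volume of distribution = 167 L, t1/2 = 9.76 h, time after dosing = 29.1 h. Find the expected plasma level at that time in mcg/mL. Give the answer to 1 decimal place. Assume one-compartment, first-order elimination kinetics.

1.4 mcg/mL

C₀ = Dose / Vd = 1850 / 167 = 11.08 mg/L
k = ln2 / t½ = 0.693147 / 9.76 = 0.07102 h⁻¹
C = C₀ · e^(−k·t) = 11.08 × e^(−0.07102 × 29.1)
  = 11.08 × 0.1266 = 1.403 mg/L
(1.403 mg/L = 1.403 mcg/mL)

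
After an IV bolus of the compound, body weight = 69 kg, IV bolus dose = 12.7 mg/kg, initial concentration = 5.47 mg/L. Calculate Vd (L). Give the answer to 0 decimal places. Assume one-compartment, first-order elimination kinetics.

Dose = 12.7 × 69 = 876.3 mg
Vd = Dose / C₀ = 876.3 / 5.47 = 160.2 L

160 L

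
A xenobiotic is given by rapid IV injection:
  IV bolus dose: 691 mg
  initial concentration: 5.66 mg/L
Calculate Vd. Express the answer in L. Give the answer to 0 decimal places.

Vd = Dose / C₀ = 691.0 / 5.66 = 122.1 L

122 L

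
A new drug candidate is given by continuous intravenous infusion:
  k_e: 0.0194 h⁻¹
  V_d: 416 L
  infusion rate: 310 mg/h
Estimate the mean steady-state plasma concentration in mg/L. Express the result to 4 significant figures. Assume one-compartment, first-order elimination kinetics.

38.41 mg/L

CL = k × Vd = 0.01940 × 416 = 8.070 L/h
At steady state Css = R₀ / CL = 310 / 8.070 = 38.41 mg/L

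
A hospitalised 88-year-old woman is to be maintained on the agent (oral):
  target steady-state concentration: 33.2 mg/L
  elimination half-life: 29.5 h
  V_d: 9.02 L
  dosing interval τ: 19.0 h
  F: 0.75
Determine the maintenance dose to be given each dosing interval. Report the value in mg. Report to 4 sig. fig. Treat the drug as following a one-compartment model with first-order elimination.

k = ln2 / t½ = 0.693147 / 29.5 = 0.02350 h⁻¹
CL = k × Vd = 0.02350 × 9.02 = 0.2120 L/h
At steady state, F × (Dose/τ) = Css × CL.
Dose = Css × CL × τ / F = 33.2 × 0.2120 × 19.0 / 0.75 = 178.3 mg

178.3 mg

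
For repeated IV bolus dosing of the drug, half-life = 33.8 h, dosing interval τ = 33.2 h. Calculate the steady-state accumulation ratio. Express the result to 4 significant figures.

2.025

k = ln2 / t½ = 0.693147 / 33.8 = 0.02051 h⁻¹
e^(−kτ) = e^(−0.02051 × 33.2) = 0.5061
Accumulation ratio R = 1 / (1 − e^(−kτ)) = 1 / (1 − 0.5061) = 2.025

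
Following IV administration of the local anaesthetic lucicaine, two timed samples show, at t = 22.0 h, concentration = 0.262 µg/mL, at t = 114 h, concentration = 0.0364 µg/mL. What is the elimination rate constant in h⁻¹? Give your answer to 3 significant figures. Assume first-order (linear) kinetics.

0.0215 h⁻¹

k = ln(C₁/C₂) / (t₂ − t₁) = ln(0.262/0.0364) / (114 − 22.0)
  = 1.974 / 92.00 = 0.02146 h⁻¹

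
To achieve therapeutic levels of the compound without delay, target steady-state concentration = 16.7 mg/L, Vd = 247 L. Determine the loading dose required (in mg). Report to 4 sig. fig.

4125 mg

LD = Css × Vd = 16.7 × 247 = 4125 mg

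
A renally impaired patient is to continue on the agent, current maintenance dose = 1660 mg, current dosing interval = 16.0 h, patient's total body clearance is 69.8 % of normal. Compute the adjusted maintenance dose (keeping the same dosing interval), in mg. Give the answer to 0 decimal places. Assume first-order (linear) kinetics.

To keep the same average steady-state level, dosing rate must scale with clearance.
CL ratio = 69.8 / 100 = 0.6980
New dose (same interval) = 1660 × 0.6980 = 1159 mg

1159 mg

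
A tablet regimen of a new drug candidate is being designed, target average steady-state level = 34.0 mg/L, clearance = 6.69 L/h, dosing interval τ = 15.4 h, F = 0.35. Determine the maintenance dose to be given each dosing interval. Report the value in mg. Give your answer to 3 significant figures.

10000 mg

At steady state, F × (Dose/τ) = Css × CL.
Dose = Css × CL × τ / F = 34.0 × 6.690 × 15.4 / 0.35 = 10010 mg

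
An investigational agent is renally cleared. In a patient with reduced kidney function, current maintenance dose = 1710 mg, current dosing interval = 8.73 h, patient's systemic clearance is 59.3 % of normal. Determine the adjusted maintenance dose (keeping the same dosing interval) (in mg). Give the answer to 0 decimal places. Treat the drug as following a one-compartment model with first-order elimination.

1014 mg

To keep the same average steady-state level, dosing rate must scale with clearance.
CL ratio = 59.3 / 100 = 0.5930
New dose (same interval) = 1710 × 0.5930 = 1014 mg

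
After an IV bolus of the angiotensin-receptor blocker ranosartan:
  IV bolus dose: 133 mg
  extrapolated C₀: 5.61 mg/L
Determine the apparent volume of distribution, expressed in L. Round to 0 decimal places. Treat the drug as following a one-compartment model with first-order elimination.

24 L

Vd = Dose / C₀ = 133.0 / 5.61 = 23.71 L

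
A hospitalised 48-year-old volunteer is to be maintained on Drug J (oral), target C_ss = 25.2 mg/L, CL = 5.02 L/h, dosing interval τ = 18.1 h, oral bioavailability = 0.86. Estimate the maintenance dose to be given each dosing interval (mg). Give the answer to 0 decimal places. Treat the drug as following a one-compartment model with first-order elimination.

At steady state, F × (Dose/τ) = Css × CL.
Dose = Css × CL × τ / F = 25.2 × 5.020 × 18.1 / 0.86 = 2662 mg

2662 mg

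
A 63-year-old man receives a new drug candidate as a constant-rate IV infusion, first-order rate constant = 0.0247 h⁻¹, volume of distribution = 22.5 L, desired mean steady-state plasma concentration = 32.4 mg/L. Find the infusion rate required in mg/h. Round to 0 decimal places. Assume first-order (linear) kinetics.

CL = k × Vd = 0.02470 × 22.5 = 0.5558 L/h
At steady state, infusion rate R₀ = Css × CL = 32.4 × 0.5558 = 18.01 mg/h

18 mg/h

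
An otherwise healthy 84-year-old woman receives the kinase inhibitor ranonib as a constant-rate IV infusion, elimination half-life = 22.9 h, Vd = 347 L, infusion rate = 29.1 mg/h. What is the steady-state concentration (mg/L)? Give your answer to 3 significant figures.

2.77 mg/L

k = ln2 / t½ = 0.693147 / 22.9 = 0.03027 h⁻¹
CL = k × Vd = 0.03027 × 347 = 10.50 L/h
At steady state Css = R₀ / CL = 29.1 / 10.50 = 2.771 mg/L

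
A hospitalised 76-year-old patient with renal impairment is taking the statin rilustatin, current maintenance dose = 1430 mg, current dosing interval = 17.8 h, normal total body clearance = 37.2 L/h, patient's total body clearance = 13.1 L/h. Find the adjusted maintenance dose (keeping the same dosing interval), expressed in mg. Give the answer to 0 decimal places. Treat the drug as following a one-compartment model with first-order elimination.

To keep the same average steady-state level, dosing rate must scale with clearance.
CL ratio = 13.1 / 37.2 = 0.3522
New dose (same interval) = 1430 × 0.3522 = 503.6 mg

504 mg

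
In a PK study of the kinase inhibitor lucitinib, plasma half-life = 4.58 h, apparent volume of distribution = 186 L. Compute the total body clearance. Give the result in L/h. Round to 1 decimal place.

28.1 L/h

k = ln2 / t½ = 0.693147 / 4.58 = 0.1513 h⁻¹
CL = k × Vd = 0.1513 × 186 = 28.14 L/h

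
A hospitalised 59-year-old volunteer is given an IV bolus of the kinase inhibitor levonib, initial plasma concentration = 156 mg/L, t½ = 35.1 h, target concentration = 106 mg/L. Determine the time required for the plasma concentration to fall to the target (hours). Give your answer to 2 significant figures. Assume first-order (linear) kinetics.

20 h

k = ln2 / t½ = 0.693147 / 35.1 = 0.01975 h⁻¹
t = ln(C₀ / C) / k = ln(156.0 / 106) / 0.01975
  = ln(1.472) / 0.01975 = 0.3866 / 0.01975 = 19.57 h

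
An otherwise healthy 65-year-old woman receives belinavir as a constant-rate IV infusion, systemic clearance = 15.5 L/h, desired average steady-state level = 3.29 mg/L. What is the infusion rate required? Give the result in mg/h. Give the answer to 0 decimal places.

51 mg/h

At steady state, infusion rate R₀ = Css × CL = 3.29 × 15.50 = 51.00 mg/h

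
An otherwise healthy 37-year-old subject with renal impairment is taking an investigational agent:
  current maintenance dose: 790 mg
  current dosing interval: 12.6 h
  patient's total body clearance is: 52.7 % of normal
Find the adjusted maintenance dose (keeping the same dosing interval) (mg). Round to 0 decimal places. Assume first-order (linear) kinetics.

416 mg

To keep the same average steady-state level, dosing rate must scale with clearance.
CL ratio = 52.7 / 100 = 0.5270
New dose (same interval) = 790 × 0.5270 = 416.3 mg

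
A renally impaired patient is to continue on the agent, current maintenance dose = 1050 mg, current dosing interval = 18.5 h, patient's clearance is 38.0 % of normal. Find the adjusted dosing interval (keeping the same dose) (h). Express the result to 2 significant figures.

To keep the same average steady-state level, dosing rate must scale with clearance.
CL ratio = 38.0 / 100 = 0.3800
New interval (same dose) = 18.5 / 0.3800 = 48.68 h

49 h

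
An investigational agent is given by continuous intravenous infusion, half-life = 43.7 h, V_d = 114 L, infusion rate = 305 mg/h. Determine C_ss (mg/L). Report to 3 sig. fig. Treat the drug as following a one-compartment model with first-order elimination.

169 mg/L

k = ln2 / t½ = 0.693147 / 43.7 = 0.01586 h⁻¹
CL = k × Vd = 0.01586 × 114 = 1.808 L/h
At steady state Css = R₀ / CL = 305 / 1.808 = 168.7 mg/L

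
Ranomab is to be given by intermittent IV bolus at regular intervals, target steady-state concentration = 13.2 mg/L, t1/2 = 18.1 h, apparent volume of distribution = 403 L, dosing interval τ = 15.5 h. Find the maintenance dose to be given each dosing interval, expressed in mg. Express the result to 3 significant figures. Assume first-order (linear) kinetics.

3160 mg

k = ln2 / t½ = 0.693147 / 18.1 = 0.03830 h⁻¹
CL = k × Vd = 0.03830 × 403 = 15.43 L/h
At steady state, Dose/τ = Css × CL.
Dose = Css × CL × τ = 13.2 × 15.43 × 15.5 = 3157 mg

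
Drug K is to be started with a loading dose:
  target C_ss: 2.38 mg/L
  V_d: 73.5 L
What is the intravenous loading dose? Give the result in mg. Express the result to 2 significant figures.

170 mg

LD = Css × Vd = 2.38 × 73.5 = 174.9 mg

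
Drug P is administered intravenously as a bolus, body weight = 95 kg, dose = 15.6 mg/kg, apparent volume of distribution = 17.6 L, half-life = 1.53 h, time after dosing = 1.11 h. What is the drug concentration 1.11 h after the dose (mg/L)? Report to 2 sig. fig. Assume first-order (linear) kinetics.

51 mg/L

Total dose = 15.6 × 95 = 1482 mg
C₀ = Dose / Vd = 1482 / 17.6 = 84.20 mg/L
k = ln2 / t½ = 0.693147 / 1.53 = 0.4530 h⁻¹
C = C₀ · e^(−k·t) = 84.20 × e^(−0.4530 × 1.11)
  = 84.20 × 0.6048 = 50.92 mg/L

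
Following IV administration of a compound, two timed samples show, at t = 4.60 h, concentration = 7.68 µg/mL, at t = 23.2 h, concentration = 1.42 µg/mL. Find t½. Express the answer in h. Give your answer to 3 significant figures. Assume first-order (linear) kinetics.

7.64 h

k = ln(C₁/C₂) / (t₂ − t₁) = ln(7.68/1.42) / (23.2 − 4.60)
  = 1.688 / 18.60 = 0.09075 h⁻¹
t½ = ln2 / k = 0.693147 / 0.09075 = 7.638 h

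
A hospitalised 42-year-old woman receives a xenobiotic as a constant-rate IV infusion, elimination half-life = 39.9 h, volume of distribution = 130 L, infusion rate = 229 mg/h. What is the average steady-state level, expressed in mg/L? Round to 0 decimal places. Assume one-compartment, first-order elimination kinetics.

k = ln2 / t½ = 0.693147 / 39.9 = 0.01737 h⁻¹
CL = k × Vd = 0.01737 × 130 = 2.258 L/h
At steady state Css = R₀ / CL = 229 / 2.258 = 101.4 mg/L

101 mg/L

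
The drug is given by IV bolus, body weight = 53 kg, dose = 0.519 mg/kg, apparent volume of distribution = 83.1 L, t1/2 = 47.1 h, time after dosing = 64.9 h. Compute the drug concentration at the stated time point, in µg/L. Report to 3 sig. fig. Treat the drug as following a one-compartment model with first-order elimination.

Total dose = 0.519 × 53 = 27.51 mg
C₀ = Dose / Vd = 27.51 / 83.1 = 0.3310 mg/L
k = ln2 / t½ = 0.693147 / 47.1 = 0.01472 h⁻¹
C = C₀ · e^(−k·t) = 0.3310 × e^(−0.01472 × 64.9)
  = 0.3310 × 0.3847 = 0.1273 mg/L
Convert: 0.1273 mg/L × 1000 = 127.3 µg/L

127 µg/L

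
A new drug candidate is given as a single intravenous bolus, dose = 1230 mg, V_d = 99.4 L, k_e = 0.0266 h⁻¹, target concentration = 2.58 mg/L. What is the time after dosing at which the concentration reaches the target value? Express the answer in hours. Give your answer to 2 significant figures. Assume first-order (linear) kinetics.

59 h

C₀ = Dose / Vd = 1230 / 99.4 = 12.37 mg/L
t = ln(C₀ / C) / k = ln(12.37 / 2.58) / 0.02660
  = ln(4.795) / 0.02660 = 1.568 / 0.02660 = 58.95 h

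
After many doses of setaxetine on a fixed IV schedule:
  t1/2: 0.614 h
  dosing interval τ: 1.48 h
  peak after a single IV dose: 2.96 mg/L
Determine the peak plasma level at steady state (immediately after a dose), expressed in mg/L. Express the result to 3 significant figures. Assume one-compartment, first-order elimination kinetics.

3.65 mg/L

k = ln2 / t½ = 0.693147 / 0.614 = 1.129 h⁻¹
e^(−kτ) = e^(−1.129 × 1.48) = 0.1881
Accumulation ratio R = 1 / (1 − e^(−kτ)) = 1 / (1 − 0.1881) = 1.232
Steady-state peak = C₀ × R = 2.96 × 1.232 = 3.647 mg/L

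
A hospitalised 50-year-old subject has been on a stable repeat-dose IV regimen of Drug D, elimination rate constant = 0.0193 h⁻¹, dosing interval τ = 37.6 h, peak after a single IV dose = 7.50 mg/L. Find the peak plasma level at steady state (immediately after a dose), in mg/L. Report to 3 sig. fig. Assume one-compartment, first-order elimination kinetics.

14.5 mg/L

e^(−kτ) = e^(−0.01930 × 37.6) = 0.4840
Accumulation ratio R = 1 / (1 − e^(−kτ)) = 1 / (1 − 0.4840) = 1.938
Steady-state peak = C₀ × R = 7.50 × 1.938 = 14.54 mg/L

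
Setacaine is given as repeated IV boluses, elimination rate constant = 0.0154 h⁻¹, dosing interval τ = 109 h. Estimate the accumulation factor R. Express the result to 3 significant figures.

1.23

e^(−kτ) = e^(−0.01540 × 109) = 0.1866
Accumulation ratio R = 1 / (1 − e^(−kτ)) = 1 / (1 − 0.1866) = 1.229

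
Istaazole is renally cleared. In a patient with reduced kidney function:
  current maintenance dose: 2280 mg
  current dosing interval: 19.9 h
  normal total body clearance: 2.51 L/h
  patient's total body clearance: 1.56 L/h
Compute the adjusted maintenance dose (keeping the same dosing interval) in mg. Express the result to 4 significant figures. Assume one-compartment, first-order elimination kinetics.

To keep the same average steady-state level, dosing rate must scale with clearance.
CL ratio = 1.56 / 2.51 = 0.6215
New dose (same interval) = 2280 × 0.6215 = 1417 mg

1417 mg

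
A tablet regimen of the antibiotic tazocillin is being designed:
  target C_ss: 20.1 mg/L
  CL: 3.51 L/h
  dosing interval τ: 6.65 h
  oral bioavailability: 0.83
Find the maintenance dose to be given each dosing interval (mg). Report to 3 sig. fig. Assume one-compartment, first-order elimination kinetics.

At steady state, F × (Dose/τ) = Css × CL.
Dose = Css × CL × τ / F = 20.1 × 3.510 × 6.65 / 0.83 = 565.3 mg

565 mg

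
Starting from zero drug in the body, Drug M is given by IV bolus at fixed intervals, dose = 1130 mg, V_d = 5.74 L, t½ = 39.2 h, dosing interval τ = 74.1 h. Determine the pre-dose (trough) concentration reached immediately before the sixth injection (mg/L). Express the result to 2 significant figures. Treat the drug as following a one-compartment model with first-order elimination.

C₀ per dose = Dose / Vd = 1130 / 5.74 = 196.9 mg/L
k = ln2 / t½ = 0.693147 / 39.2 = 0.01768 h⁻¹
Fraction remaining after one interval: r = e^(−kτ) = e^(−0.01768 × 74.1) = 0.2698
Before dose 6, 5 doses have been given (aged 1τ, 2τ, 3τ, 4τ, 5τ).
C_trough = C₀ × (r + r² + … + r^5) = C₀ × r(1−r^5)/(1−r)
        = 196.9 × 0.2698 × (1 − 0.001430) / (1 − 0.2698) = 72.65 mg/L

73 mg/L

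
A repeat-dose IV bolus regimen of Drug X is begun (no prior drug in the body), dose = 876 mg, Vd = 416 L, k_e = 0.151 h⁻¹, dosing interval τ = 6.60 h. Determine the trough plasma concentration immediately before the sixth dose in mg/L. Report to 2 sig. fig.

C₀ per dose = Dose / Vd = 876 / 416 = 2.106 mg/L
Fraction remaining after one interval: r = e^(−kτ) = e^(−0.1510 × 6.60) = 0.3691
Before dose 6, 5 doses have been given (aged 1τ, 2τ, 3τ, 4τ, 5τ).
C_trough = C₀ × (r + r² + … + r^5) = C₀ × r(1−r^5)/(1−r)
        = 2.106 × 0.3691 × (1 − 0.006850) / (1 − 0.3691) = 1.224 mg/L

1.2 mg/L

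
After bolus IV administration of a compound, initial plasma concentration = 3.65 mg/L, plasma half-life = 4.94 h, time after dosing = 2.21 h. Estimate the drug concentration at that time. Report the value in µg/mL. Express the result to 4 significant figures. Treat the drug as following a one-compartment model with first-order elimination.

2.677 µg/mL

k = ln2 / t½ = 0.693147 / 4.94 = 0.1403 h⁻¹
C = C₀ · e^(−k·t) = 3.650 × e^(−0.1403 × 2.21)
  = 3.650 × 0.7334 = 2.677 mg/L
(2.677 mg/L = 2.677 µg/mL)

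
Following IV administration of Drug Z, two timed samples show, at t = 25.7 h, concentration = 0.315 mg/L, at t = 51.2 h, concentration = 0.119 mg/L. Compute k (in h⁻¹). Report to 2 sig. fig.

k = ln(C₁/C₂) / (t₂ − t₁) = ln(0.315/0.119) / (51.2 − 25.7)
  = 0.9734 / 25.50 = 0.03817 h⁻¹

0.038 h⁻¹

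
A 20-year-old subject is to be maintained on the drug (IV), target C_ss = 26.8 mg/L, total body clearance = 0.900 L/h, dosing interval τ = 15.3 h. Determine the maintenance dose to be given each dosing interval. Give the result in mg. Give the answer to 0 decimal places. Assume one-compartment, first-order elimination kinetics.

369 mg

At steady state, Dose/τ = Css × CL.
Dose = Css × CL × τ = 26.8 × 0.9000 × 15.3 = 369.0 mg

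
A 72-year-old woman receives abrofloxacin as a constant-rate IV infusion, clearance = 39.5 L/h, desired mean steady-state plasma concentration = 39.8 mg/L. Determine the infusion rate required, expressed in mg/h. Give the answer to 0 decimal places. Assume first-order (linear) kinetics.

At steady state, infusion rate R₀ = Css × CL = 39.8 × 39.50 = 1572 mg/h

1572 mg/h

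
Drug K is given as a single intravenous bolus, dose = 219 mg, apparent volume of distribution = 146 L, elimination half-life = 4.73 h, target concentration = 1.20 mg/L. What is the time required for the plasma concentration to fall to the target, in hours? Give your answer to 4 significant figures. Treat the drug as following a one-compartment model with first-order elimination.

1.523 h

C₀ = Dose / Vd = 219.0 / 146 = 1.500 mg/L
k = ln2 / t½ = 0.693147 / 4.73 = 0.1465 h⁻¹
t = ln(C₀ / C) / k = ln(1.500 / 1.20) / 0.1465
  = ln(1.250) / 0.1465 = 0.2231 / 0.1465 = 1.523 h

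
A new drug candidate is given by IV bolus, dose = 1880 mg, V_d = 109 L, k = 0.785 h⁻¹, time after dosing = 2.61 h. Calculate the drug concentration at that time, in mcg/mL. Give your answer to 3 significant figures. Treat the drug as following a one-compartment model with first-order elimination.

C₀ = Dose / Vd = 1880 / 109 = 17.25 mg/L
C = C₀ · e^(−k·t) = 17.25 × e^(−0.7850 × 2.61)
  = 17.25 × 0.1289 = 2.224 mg/L
(2.224 mg/L = 2.224 mcg/mL)

2.22 mcg/mL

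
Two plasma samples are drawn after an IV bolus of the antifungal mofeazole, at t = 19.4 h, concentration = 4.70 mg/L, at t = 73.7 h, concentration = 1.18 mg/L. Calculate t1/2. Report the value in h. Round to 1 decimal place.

27.2 h

k = ln(C₁/C₂) / (t₂ − t₁) = ln(4.70/1.18) / (73.7 − 19.4)
  = 1.382 / 54.30 = 0.02545 h⁻¹
t½ = ln2 / k = 0.693147 / 0.02545 = 27.24 h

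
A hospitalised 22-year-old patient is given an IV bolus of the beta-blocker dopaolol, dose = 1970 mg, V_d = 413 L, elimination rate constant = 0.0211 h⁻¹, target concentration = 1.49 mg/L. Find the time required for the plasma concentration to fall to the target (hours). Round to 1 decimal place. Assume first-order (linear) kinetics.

55.1 h

C₀ = Dose / Vd = 1970 / 413 = 4.770 mg/L
t = ln(C₀ / C) / k = ln(4.770 / 1.49) / 0.02110
  = ln(3.201) / 0.02110 = 1.163 / 0.02110 = 55.12 h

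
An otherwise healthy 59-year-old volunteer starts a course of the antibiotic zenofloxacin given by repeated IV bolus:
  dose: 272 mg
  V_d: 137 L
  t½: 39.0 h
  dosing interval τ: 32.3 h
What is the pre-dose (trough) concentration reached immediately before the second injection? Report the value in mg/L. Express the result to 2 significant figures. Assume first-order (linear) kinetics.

C₀ per dose = Dose / Vd = 272 / 137 = 1.985 mg/L
k = ln2 / t½ = 0.693147 / 39.0 = 0.01777 h⁻¹
Fraction remaining after one interval: r = e^(−kτ) = e^(−0.01777 × 32.3) = 0.5633
Before dose 2, 1 dose has been given (aged 1τ).
C_trough = C₀ × r = 1.985 × 0.5633 = 1.118 mg/L

1.1 mg/L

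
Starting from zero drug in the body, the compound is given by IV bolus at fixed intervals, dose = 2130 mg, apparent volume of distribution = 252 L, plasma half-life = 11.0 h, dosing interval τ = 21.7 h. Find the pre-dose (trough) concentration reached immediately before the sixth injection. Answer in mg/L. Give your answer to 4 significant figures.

C₀ per dose = Dose / Vd = 2130 / 252 = 8.452 mg/L
k = ln2 / t½ = 0.693147 / 11.0 = 0.06301 h⁻¹
Fraction remaining after one interval: r = e^(−kτ) = e^(−0.06301 × 21.7) = 0.2548
Before dose 6, 5 doses have been given (aged 1τ, 2τ, 3τ, 4τ, 5τ).
C_trough = C₀ × (r + r² + … + r^5) = C₀ × r(1−r^5)/(1−r)
        = 8.452 × 0.2548 × (1 − 0.001074) / (1 − 0.2548) = 2.887 mg/L

2.887 mg/L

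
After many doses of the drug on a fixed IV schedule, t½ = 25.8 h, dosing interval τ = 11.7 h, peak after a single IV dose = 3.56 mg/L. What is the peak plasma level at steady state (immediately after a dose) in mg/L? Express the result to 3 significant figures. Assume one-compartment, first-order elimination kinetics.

13.2 mg/L

k = ln2 / t½ = 0.693147 / 25.8 = 0.02687 h⁻¹
e^(−kτ) = e^(−0.02687 × 11.7) = 0.7302
Accumulation ratio R = 1 / (1 − e^(−kτ)) = 1 / (1 − 0.7302) = 3.706
Steady-state peak = C₀ × R = 3.56 × 3.706 = 13.19 mg/L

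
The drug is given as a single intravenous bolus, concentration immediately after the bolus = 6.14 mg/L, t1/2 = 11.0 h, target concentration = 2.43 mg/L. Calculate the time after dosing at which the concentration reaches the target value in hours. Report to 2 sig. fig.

k = ln2 / t½ = 0.693147 / 11.0 = 0.06301 h⁻¹
t = ln(C₀ / C) / k = ln(6.140 / 2.43) / 0.06301
  = ln(2.527) / 0.06301 = 0.9270 / 0.06301 = 14.71 h

15 h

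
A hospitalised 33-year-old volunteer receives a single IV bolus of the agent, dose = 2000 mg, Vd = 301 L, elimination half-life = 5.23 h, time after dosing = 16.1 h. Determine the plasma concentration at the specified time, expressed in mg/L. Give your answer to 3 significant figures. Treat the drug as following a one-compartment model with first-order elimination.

C₀ = Dose / Vd = 2000 / 301 = 6.645 mg/L
k = ln2 / t½ = 0.693147 / 5.23 = 0.1325 h⁻¹
C = C₀ · e^(−k·t) = 6.645 × e^(−0.1325 × 16.1)
  = 6.645 × 0.1185 = 0.7874 mg/L

0.787 mg/L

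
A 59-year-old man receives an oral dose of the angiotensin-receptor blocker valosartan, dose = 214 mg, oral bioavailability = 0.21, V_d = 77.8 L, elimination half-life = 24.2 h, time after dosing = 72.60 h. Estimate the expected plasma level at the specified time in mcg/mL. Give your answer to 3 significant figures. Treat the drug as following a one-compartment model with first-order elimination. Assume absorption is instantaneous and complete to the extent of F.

Amount reaching circulation = F × Dose = 0.21 × 214.0 = 44.94 mg
C₀ = F·Dose / Vd = 44.94 / 77.8 = 0.5776 mg/L
k = ln2 / t½ = 0.693147 / 24.2 = 0.02864 h⁻¹
t / t½ = 72.60 / 24.2 = 3 half-lives
C = C₀ × (1/2)^3 = 0.5776 × 0.1250 = 0.07220 mg/L
(0.07220 mg/L = 0.07220 mcg/mL)

0.0722 mcg/mL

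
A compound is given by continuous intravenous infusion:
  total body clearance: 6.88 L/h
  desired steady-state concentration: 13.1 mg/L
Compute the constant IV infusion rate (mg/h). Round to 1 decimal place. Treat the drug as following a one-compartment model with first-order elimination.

90.1 mg/h

At steady state, infusion rate R₀ = Css × CL = 13.1 × 6.880 = 90.13 mg/h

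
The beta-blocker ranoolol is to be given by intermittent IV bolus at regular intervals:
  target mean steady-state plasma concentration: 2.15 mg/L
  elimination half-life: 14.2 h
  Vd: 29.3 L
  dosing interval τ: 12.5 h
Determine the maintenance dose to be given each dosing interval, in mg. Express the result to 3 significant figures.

k = ln2 / t½ = 0.693147 / 14.2 = 0.04881 h⁻¹
CL = k × Vd = 0.04881 × 29.3 = 1.430 L/h
At steady state, Dose/τ = Css × CL.
Dose = Css × CL × τ = 2.15 × 1.430 × 12.5 = 38.43 mg

38.4 mg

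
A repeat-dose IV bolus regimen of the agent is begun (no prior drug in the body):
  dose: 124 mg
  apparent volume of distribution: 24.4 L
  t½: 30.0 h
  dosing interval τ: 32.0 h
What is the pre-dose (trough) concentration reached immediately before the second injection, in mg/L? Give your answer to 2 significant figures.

2.4 mg/L

C₀ per dose = Dose / Vd = 124 / 24.4 = 5.082 mg/L
k = ln2 / t½ = 0.693147 / 30.0 = 0.02310 h⁻¹
Fraction remaining after one interval: r = e^(−kτ) = e^(−0.02310 × 32.0) = 0.4775
Before dose 2, 1 dose has been given (aged 1τ).
C_trough = C₀ × r = 5.082 × 0.4775 = 2.427 mg/L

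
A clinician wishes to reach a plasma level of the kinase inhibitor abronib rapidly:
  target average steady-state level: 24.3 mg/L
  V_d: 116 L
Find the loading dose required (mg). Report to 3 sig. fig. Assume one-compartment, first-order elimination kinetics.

LD = Css × Vd = 24.3 × 116 = 2819 mg

2820 mg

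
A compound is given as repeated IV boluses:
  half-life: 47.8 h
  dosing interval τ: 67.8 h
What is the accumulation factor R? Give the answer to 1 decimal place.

k = ln2 / t½ = 0.693147 / 47.8 = 0.01450 h⁻¹
e^(−kτ) = e^(−0.01450 × 67.8) = 0.3741
Accumulation ratio R = 1 / (1 − e^(−kτ)) = 1 / (1 − 0.3741) = 1.598

1.6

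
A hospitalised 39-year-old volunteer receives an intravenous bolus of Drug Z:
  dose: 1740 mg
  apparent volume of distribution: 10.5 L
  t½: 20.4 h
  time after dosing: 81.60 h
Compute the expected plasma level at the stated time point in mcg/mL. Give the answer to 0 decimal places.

C₀ = Dose / Vd = 1740 / 10.5 = 165.7 mg/L
k = ln2 / t½ = 0.693147 / 20.4 = 0.03398 h⁻¹
t / t½ = 81.60 / 20.4 = 4 half-lives
C = C₀ × (1/2)^4 = 165.7 × 0.06250 = 10.36 mg/L
(10.36 mg/L = 10.36 mcg/mL)

10 mcg/mL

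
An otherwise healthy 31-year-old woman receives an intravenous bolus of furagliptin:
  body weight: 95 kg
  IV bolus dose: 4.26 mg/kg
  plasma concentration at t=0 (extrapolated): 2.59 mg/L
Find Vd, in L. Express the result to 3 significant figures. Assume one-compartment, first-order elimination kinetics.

Dose = 4.26 × 95 = 404.7 mg
Vd = Dose / C₀ = 404.7 / 2.59 = 156.3 L

156 L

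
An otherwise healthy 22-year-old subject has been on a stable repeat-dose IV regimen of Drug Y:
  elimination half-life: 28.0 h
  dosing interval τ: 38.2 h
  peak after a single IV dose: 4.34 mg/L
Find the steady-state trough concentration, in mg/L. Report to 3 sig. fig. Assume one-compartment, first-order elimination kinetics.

2.76 mg/L

k = ln2 / t½ = 0.693147 / 28.0 = 0.02476 h⁻¹
e^(−kτ) = e^(−0.02476 × 38.2) = 0.3884
Accumulation ratio R = 1 / (1 − e^(−kτ)) = 1 / (1 − 0.3884) = 1.635
Steady-state trough = C₀ × R × e^(−kτ) = 4.34 × 1.635 × 0.3884 = 2.756 mg/L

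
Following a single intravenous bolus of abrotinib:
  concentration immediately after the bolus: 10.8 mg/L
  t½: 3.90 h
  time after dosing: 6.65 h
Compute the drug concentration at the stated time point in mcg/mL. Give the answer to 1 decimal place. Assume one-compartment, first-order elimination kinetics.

k = ln2 / t½ = 0.693147 / 3.90 = 0.1777 h⁻¹
C = C₀ · e^(−k·t) = 10.80 × e^(−0.1777 × 6.65)
  = 10.80 × 0.3068 = 3.313 mg/L
(3.313 mg/L = 3.313 mcg/mL)

3.3 mcg/mL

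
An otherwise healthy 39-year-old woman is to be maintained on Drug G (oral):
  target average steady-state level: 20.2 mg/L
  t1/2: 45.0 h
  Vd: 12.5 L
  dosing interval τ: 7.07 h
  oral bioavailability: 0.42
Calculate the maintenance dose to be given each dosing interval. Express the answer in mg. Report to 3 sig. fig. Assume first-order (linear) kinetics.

k = ln2 / t½ = 0.693147 / 45.0 = 0.01540 h⁻¹
CL = k × Vd = 0.01540 × 12.5 = 0.1925 L/h
At steady state, F × (Dose/τ) = Css × CL.
Dose = Css × CL × τ / F = 20.2 × 0.1925 × 7.07 / 0.42 = 65.46 mg

65.5 mg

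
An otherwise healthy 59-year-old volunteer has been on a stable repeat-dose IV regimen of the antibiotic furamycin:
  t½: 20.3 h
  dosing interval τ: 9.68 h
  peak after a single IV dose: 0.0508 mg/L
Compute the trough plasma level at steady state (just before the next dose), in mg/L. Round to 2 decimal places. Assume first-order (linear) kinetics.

k = ln2 / t½ = 0.693147 / 20.3 = 0.03415 h⁻¹
e^(−kτ) = e^(−0.03415 × 9.68) = 0.7185
Accumulation ratio R = 1 / (1 − e^(−kτ)) = 1 / (1 − 0.7185) = 3.552
Steady-state trough = C₀ × R × e^(−kτ) = 0.0508 × 3.552 × 0.7185 = 0.1296 mg/L

0.13 mg/L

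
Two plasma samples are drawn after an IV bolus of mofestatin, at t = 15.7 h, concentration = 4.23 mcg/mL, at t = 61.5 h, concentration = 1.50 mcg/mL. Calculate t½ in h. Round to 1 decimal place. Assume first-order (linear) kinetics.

k = ln(C₁/C₂) / (t₂ − t₁) = ln(4.23/1.50) / (61.5 − 15.7)
  = 1.037 / 45.80 = 0.02264 h⁻¹
t½ = ln2 / k = 0.693147 / 0.02264 = 30.62 h

30.6 h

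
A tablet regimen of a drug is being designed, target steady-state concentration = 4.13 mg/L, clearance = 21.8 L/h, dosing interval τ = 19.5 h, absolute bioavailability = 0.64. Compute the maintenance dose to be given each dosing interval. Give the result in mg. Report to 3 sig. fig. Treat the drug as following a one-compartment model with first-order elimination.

At steady state, F × (Dose/τ) = Css × CL.
Dose = Css × CL × τ / F = 4.13 × 21.80 × 19.5 / 0.64 = 2743 mg

2740 mg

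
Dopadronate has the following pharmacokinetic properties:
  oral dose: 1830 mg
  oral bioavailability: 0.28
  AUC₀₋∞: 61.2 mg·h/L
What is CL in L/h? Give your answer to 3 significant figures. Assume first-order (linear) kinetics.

CL = F·Dose / AUC = 0.28 × 1830 / 61.2 = 8.373 L/h

8.37 L/h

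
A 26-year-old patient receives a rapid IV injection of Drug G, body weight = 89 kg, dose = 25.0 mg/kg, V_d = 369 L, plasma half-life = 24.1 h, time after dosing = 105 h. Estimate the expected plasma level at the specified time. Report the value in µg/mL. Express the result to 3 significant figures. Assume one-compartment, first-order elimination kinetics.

0.294 µg/mL

Total dose = 25.0 × 89 = 2225 mg
C₀ = Dose / Vd = 2225 / 369 = 6.030 mg/L
k = ln2 / t½ = 0.693147 / 24.1 = 0.02876 h⁻¹
C = C₀ · e^(−k·t) = 6.030 × e^(−0.02876 × 105)
  = 6.030 × 0.04881 = 0.2943 mg/L
(0.2943 mg/L = 0.2943 µg/mL)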